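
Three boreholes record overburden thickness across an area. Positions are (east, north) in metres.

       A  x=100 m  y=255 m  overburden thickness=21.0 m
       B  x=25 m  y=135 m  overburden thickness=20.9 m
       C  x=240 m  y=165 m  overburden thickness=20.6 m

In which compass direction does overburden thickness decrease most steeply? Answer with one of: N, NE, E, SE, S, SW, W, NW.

With d = a·x + b·y + c and A as origin, the differences give:
  (-75)·a + (-120)·b = -0.1
  140·a + (-90)·b = -0.4
Eliminate b (×(-90) and ×(-120), subtract): 23550·a = -39.00 → a = ∂d/∂x = -0.001656
Back-substitute: b = ∂d/∂y = +0.001868.
Steepest decrease is along −∇f = (+0.001656 E, -0.001868 N) → southeast.

SE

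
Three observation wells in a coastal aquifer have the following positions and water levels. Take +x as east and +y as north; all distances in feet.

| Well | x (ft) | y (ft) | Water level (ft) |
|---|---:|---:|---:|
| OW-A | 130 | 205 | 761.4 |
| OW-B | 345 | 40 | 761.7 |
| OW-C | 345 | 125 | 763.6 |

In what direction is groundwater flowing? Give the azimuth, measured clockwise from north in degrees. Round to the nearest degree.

With h = a·x + b·y + c and OW-A as origin, the differences give:
  215·a + (-165)·b = +0.3
  215·a + (-80)·b = +2.2
Eliminate b (×(-80) and ×(-165), subtract): 18275·a = 339.00 → a = ∂h/∂x = +0.01855
Back-substitute: b = ∂h/∂y = +0.02235.
Flow direction (−∇h) has components (-0.01855 E, -0.02235 N).
Azimuth = atan2(E, N) = atan2(-0.01855, -0.02235) = 219.7° ≈ 220°.

220°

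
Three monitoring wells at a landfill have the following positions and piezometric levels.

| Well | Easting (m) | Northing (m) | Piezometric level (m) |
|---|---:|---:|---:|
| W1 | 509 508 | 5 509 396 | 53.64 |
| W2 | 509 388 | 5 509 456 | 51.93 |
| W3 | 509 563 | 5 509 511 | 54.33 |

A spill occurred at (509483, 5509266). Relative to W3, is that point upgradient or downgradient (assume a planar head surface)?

With h = a·x + b·y + c and W1 as origin, the differences give:
  (-120)·a + 60·b = -1.71
  55·a + 115·b = +0.69
Eliminate b (×115 and ×60, subtract): -17100·a = -238.050 → a = ∂h/∂x = +0.01392
Back-substitute: b = ∂h/∂y = -0.0006579.
Head at (509483, 5509266) = 53.64 + (+0.01392)·(-25) + (-0.0006579)·(-130) = 53.38 m.
That is lower than the 54.33 m at W3, so the point is downgradient.

downgradient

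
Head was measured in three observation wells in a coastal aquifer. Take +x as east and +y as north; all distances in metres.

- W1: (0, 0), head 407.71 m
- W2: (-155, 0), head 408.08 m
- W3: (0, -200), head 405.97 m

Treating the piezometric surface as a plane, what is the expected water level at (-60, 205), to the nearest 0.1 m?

∂h/∂x = (408.08 − 407.71) / (-155 − 0) = -0.002387
∂h/∂y = (405.97 − 407.71) / (-200 − 0) = +0.008700
h(-60, 205) = 407.71 + (-0.002387)·(-60) + (+0.008700)·(205) = 407.71 +0.143 +1.783 = 409.637 m.

409.6 m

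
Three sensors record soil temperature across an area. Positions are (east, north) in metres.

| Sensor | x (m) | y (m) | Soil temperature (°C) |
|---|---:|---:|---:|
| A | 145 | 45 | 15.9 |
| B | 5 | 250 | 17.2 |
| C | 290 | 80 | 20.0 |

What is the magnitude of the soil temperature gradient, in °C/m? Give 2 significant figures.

Taking A as reference: B−A = (-140, 205, +1.3); C−A = (145, 35, +4.1).
Solve a·Δx + b·Δy = ΔT: det = (-140)·35 − 145·205 = -34625.
∂T/∂x = [(+1.3)·35 − (+4.1)·205] / -34625 = +0.02296
∂T/∂y = [(-140)·(+4.1) − 145·(+1.3)] / -34625 = +0.02202
|∇f| = √(0.02296² + 0.02202²) = 0.03181 °C/m

0.032 °C/m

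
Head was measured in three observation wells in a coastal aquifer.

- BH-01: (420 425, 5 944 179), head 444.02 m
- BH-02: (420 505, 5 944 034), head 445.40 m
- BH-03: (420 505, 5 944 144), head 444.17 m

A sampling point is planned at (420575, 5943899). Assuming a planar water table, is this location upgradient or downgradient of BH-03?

upgradient

With h = a·x + b·y + c and BH-01 as origin, the differences give:
  80·a + (-145)·b = +1.38
  80·a + (-35)·b = +0.15
Eliminate b (×(-35) and ×(-145), subtract): 8800·a = -26.550 → a = ∂h/∂x = -0.003017
Back-substitute: b = ∂h/∂y = -0.01118.
Head at (420575, 5943899) = 444.02 + (-0.003017)·(150) + (-0.01118)·(-280) = 446.70 m.
That is higher than the 444.17 m at BH-03, so the point is upgradient.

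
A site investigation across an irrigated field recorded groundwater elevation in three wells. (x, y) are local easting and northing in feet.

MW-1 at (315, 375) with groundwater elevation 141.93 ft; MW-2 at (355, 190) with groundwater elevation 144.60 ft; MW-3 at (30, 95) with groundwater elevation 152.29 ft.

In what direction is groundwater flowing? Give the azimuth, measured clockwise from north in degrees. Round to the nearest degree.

Differences from MW-1: to MW-2 (Δx, Δy, Δh) = (40, -185, +2.67); to MW-3 = (-285, -280, +10.36).
Solve a·Δx + b·Δy = Δh: det = 40·(-280) − (-285)·(-185) = -63925.
∂h/∂x = [(+2.67)·(-280) − (+10.36)·(-185)] / -63925 = -0.01829
∂h/∂y = [40·(+10.36) − (-285)·(+2.67)] / -63925 = -0.01839
Flow direction (−∇h) has components (+0.01829 E, +0.01839 N).
Azimuth = atan2(E, N) = atan2(+0.01829, +0.01839) = 44.8° ≈ 045°.

045°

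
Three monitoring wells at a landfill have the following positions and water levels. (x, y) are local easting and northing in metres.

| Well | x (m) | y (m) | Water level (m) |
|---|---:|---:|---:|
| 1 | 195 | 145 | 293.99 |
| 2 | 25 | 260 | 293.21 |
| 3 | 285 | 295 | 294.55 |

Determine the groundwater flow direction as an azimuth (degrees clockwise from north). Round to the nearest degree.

Taking 1 as reference: 2−1 = (-170, 115, -0.78); 3−1 = (90, 150, +0.56).
Solve a·Δx + b·Δy = Δh: det = (-170)·150 − 90·115 = -35850.
∂h/∂x = [(-0.78)·150 − (+0.56)·115] / -35850 = +0.005060
∂h/∂y = [(-170)·(+0.56) − 90·(-0.78)] / -35850 = +0.0006974
Flow direction (−∇h) has components (-0.005060 E, -0.0006974 N).
Azimuth = atan2(E, N) = atan2(-0.005060, -0.0006974) = 262.2° ≈ 262°.

262°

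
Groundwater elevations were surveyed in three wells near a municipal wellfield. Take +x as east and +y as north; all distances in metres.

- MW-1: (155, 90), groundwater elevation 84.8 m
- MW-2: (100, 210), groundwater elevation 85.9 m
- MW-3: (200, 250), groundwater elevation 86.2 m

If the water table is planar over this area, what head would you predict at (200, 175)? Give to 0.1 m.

85.5 m

Taking MW-1 as reference: MW-2−MW-1 = (-55, 120, +1.1); MW-3−MW-1 = (45, 160, +1.4).
Determinant of the coordinate differences = (-55)·160 − 45·120 = -14200.
∂h/∂x = [(+1.1)·160 − (+1.4)·120] / -14200 = -0.0005634
∂h/∂y = [(-55)·(+1.4) − 45·(+1.1)] / -14200 = +0.008908
h(200, 175) = 84.8 + (-0.0005634)·(45) + (+0.008908)·(85) = 84.8 -0.025 +0.757 = 85.532 m.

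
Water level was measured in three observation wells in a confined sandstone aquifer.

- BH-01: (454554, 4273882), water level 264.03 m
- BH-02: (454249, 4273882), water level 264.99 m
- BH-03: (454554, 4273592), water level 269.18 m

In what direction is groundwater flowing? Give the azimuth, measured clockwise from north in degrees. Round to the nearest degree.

010°

∂h/∂x = (264.99 − 264.03) / (454249 − 454554) = -0.003148
∂h/∂y = (269.18 − 264.03) / (4273592 − 4273882) = -0.01776
Flow direction (−∇h) has components (+0.003148 E, +0.01776 N).
Azimuth = atan2(E, N) = atan2(+0.003148, +0.01776) = 10.1° ≈ 010°.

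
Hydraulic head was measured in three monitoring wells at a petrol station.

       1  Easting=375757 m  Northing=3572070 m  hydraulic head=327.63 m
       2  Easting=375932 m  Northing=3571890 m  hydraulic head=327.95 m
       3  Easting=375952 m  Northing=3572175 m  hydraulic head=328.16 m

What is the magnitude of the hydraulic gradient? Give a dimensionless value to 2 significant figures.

0.0025

With h = a·x + b·y + c and 1 as origin, the differences give:
  175·a + (-180)·b = +0.32
  195·a + 105·b = +0.53
Eliminate b (×105 and ×(-180), subtract): 53475·a = 129.000 → a = ∂h/∂x = +0.002412
Back-substitute: b = ∂h/∂y = +0.0005676.
|∇h| = √(0.002412² + 0.0005676²) = 0.002478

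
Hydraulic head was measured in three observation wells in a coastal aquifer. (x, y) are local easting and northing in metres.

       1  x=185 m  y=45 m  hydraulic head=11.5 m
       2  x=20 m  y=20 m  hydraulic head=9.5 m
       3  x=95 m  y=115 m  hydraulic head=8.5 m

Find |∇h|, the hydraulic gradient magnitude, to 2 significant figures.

0.028

Taking 1 as reference: 2−1 = (-165, -25, -2.0); 3−1 = (-90, 70, -3.0).
Determinant of the coordinate differences = (-165)·70 − (-90)·(-25) = -13800.
∂h/∂x = [(-2.0)·70 − (-3.0)·(-25)] / -13800 = +0.01558
∂h/∂y = [(-165)·(-3.0) − (-90)·(-2.0)] / -13800 = -0.02283
|∇h| = √(0.01558² + -0.02283²) = 0.02764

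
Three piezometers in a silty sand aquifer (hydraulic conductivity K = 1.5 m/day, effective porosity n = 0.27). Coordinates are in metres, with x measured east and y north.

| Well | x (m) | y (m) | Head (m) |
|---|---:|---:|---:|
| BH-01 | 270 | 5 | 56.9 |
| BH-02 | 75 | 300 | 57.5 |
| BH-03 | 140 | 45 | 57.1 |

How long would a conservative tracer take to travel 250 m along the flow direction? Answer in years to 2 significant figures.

72 years

Taking BH-01 as reference: BH-02−BH-01 = (-195, 295, +0.6); BH-03−BH-01 = (-130, 40, +0.2).
Determinant of the coordinate differences = (-195)·40 − (-130)·295 = 30550.
∂h/∂x = [(+0.6)·40 − (+0.2)·295] / 30550 = -0.001146
∂h/∂y = [(-195)·(+0.2) − (-130)·(+0.6)] / 30550 = +0.001277
|∇h| = √(-0.001146² + 0.001277²) = 0.001716
Seepage velocity v = K·i/n = 1.5 × 0.001716 / 0.27 = 0.009533 m/day.
t = 250 / 0.009533 = 2.622e+04 days = 71.8 years.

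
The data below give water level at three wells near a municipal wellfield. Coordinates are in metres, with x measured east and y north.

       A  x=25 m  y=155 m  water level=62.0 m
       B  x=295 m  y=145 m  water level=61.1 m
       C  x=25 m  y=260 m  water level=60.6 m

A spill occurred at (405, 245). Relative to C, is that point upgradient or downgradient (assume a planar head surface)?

downgradient

Taking A as reference: B−A = (270, -10, -0.9); C−A = (0, 105, -1.4).
Determinant of the coordinate differences = 270·105 − 0·(-10) = 28350.
∂h/∂x = [(-0.9)·105 − (-1.4)·(-10)] / 28350 = -0.003827
∂h/∂y = [270·(-1.4) − 0·(-0.9)] / 28350 = -0.01333
Head at (405, 245) = 62.0 + (-0.003827)·(380) + (-0.01333)·(90) = 59.35 m.
That is lower than the 60.6 m at C, so the point is downgradient.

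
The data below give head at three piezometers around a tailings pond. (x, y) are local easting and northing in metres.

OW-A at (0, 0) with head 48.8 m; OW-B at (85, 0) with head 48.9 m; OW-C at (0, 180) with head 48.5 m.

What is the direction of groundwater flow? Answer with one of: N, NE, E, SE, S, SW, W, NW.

∂h/∂x = (48.9 − 48.8) / (85 − 0) = +0.001176
∂h/∂y = (48.5 − 48.8) / (180 − 0) = -0.001667
Flow = −∇h = (-0.001176 east, +0.001667 north), which points northwest.

NW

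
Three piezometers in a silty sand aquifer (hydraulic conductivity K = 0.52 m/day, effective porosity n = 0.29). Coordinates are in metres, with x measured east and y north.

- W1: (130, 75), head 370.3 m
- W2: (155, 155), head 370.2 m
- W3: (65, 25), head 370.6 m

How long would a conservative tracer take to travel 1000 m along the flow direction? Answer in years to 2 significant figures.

With h = a·x + b·y + c and W1 as origin, the differences give:
  25·a + 80·b = -0.1
  (-65)·a + (-50)·b = +0.3
Eliminate b (×(-50) and ×80, subtract): 3950·a = -19.00 → a = ∂h/∂x = -0.004810
Back-substitute: b = ∂h/∂y = +0.0002532.
|∇h| = √(-0.004810² + 0.0002532²) = 0.004817
Seepage velocity v = K·i/n = 0.52 × 0.004817 / 0.29 = 0.008637 m/day.
t = 1000 / 0.008637 = 1.158e+05 days = 317 years.

320 years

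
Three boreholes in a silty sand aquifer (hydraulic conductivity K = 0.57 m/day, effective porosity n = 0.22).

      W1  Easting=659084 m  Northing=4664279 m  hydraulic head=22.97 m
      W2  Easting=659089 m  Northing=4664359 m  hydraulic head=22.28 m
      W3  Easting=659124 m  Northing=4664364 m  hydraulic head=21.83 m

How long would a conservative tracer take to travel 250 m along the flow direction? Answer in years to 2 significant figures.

19 years

Taking W1 as reference: W2−W1 = (5, 80, -0.69); W3−W1 = (40, 85, -1.14).
Determinant of the coordinate differences = 5·85 − 40·80 = -2775.
∂h/∂x = [(-0.69)·85 − (-1.14)·80] / -2775 = -0.01173
∂h/∂y = [5·(-1.14) − 40·(-0.69)] / -2775 = -0.007892
|∇h| = √(-0.01173² + -0.007892²) = 0.01414
Seepage velocity v = K·i/n = 0.57 × 0.01414 / 0.22 = 0.03664 m/day.
t = 250 / 0.03664 = 6823 days = 18.7 years.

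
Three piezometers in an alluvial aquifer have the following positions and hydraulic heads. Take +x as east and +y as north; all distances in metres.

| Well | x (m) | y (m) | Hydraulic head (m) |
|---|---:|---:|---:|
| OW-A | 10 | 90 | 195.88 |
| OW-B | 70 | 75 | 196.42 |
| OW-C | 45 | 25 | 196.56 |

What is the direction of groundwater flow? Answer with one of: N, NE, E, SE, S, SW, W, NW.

NW

Taking OW-A as reference: OW-B−OW-A = (60, -15, +0.54); OW-C−OW-A = (35, -65, +0.68).
Solve a·Δx + b·Δy = Δh: det = 60·(-65) − 35·(-15) = -3375.
∂h/∂x = [(+0.54)·(-65) − (+0.68)·(-15)] / -3375 = +0.007378
∂h/∂y = [60·(+0.68) − 35·(+0.54)] / -3375 = -0.006489
Flow = −∇h = (-0.007378 east, +0.006489 north), which points northwest.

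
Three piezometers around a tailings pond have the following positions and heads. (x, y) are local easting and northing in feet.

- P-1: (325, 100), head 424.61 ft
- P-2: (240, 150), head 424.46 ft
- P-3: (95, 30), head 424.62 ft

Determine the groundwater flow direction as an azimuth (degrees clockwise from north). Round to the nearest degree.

Taking P-1 as reference: P-2−P-1 = (-85, 50, -0.15); P-3−P-1 = (-230, -70, +0.01).
Determinant of the coordinate differences = (-85)·(-70) − (-230)·50 = 17450.
∂h/∂x = [(-0.15)·(-70) − (+0.01)·50] / 17450 = +0.0005731
∂h/∂y = [(-85)·(+0.01) − (-230)·(-0.15)] / 17450 = -0.002026
Flow direction (−∇h) has components (-0.0005731 E, +0.002026 N).
Azimuth = atan2(E, N) = atan2(-0.0005731, +0.002026) = 344.2° ≈ 344°.

344°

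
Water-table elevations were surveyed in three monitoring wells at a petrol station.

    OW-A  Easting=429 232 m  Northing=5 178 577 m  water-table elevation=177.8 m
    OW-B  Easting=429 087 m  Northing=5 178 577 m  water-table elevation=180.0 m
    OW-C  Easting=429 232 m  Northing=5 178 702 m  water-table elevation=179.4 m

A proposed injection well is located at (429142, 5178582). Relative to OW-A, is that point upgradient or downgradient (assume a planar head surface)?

∂h/∂x = (180.0 − 177.8) / (429087 − 429232) = -0.01517
∂h/∂y = (179.4 − 177.8) / (5178702 − 5178577) = +0.01280
Head at (429142, 5178582) = 177.8 + (-0.01517)·(-90) + (+0.01280)·(5) = 179.23 m.
That is higher than the 177.8 m at OW-A, so the point is upgradient.

upgradient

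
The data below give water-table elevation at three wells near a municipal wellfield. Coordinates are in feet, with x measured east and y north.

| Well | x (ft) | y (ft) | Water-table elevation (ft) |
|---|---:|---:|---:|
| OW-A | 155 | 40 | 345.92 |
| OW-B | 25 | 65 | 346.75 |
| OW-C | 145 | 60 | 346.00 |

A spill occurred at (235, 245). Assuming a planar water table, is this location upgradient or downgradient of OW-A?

Taking OW-A as reference: OW-B−OW-A = (-130, 25, +0.83); OW-C−OW-A = (-10, 20, +0.08).
Solve a·Δx + b·Δy = Δh: det = (-130)·20 − (-10)·25 = -2350.
∂h/∂x = [(+0.83)·20 − (+0.08)·25] / -2350 = -0.006213
∂h/∂y = [(-130)·(+0.08) − (-10)·(+0.83)] / -2350 = +0.0008936
Head at (235, 245) = 345.92 + (-0.006213)·(80) + (+0.0008936)·(205) = 345.61 ft.
That is lower than the 345.92 ft at OW-A, so the point is downgradient.

downgradient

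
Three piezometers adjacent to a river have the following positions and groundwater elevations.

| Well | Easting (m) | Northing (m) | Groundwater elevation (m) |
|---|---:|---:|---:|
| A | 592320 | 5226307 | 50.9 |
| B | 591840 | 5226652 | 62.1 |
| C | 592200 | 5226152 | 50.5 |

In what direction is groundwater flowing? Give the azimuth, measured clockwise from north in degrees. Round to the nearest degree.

134°

Taking A as reference: B−A = (-480, 345, +11.2); C−A = (-120, -155, -0.4).
Determinant of the coordinate differences = (-480)·(-155) − (-120)·345 = 115800.
∂h/∂x = [(+11.2)·(-155) − (-0.4)·345] / 115800 = -0.01380
∂h/∂y = [(-480)·(-0.4) − (-120)·(+11.2)] / 115800 = +0.01326
Flow direction (−∇h) has components (+0.01380 E, -0.01326 N).
Azimuth = atan2(E, N) = atan2(+0.01380, -0.01326) = 133.9° ≈ 134°.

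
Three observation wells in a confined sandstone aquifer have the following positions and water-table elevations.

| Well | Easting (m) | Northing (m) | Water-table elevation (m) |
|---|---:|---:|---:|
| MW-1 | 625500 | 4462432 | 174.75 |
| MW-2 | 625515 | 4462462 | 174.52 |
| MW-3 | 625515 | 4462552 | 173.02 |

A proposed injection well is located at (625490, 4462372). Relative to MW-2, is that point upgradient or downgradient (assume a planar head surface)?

Taking MW-1 as reference: MW-2−MW-1 = (15, 30, -0.23); MW-3−MW-1 = (15, 120, -1.73).
Determinant of the coordinate differences = 15·120 − 15·30 = 1350.
∂h/∂x = [(-0.23)·120 − (-1.73)·30] / 1350 = +0.01800
∂h/∂y = [15·(-1.73) − 15·(-0.23)] / 1350 = -0.01667
Head at (625490, 4462372) = 174.75 + (+0.01800)·(-10) + (-0.01667)·(-60) = 175.57 m.
That is higher than the 174.52 m at MW-2, so the point is upgradient.

upgradient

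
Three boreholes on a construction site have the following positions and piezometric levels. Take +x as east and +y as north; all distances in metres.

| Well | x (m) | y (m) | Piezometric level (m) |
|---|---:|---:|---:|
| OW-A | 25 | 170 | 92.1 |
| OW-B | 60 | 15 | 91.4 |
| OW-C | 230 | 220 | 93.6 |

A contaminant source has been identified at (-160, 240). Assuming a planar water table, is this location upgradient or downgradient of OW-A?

downgradient

Differences from OW-A: to OW-B (Δx, Δy, Δh) = (35, -155, -0.7); to OW-C = (205, 50, +1.5).
Solve a·Δx + b·Δy = Δh: det = 35·50 − 205·(-155) = 33525.
∂h/∂x = [(-0.7)·50 − (+1.5)·(-155)] / 33525 = +0.005891
∂h/∂y = [35·(+1.5) − 205·(-0.7)] / 33525 = +0.005846
Head at (-160, 240) = 92.1 + (+0.005891)·(-185) + (+0.005846)·(70) = 91.42 m.
That is lower than the 92.1 m at OW-A, so the point is downgradient.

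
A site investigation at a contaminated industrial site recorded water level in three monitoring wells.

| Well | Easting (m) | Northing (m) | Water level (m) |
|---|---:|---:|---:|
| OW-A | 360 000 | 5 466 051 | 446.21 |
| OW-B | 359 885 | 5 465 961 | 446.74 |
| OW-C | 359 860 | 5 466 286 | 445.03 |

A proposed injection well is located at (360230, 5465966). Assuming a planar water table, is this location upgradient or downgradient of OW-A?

upgradient

With h = a·x + b·y + c and OW-A as origin, the differences give:
  (-115)·a + (-90)·b = +0.53
  (-140)·a + 235·b = -1.18
Eliminate b (×235 and ×(-90), subtract): -39625·a = 18.350 → a = ∂h/∂x = -0.0004631
Back-substitute: b = ∂h/∂y = -0.005297.
Head at (360230, 5465966) = 446.21 + (-0.0004631)·(230) + (-0.005297)·(-85) = 446.55 m.
That is higher than the 446.21 m at OW-A, so the point is upgradient.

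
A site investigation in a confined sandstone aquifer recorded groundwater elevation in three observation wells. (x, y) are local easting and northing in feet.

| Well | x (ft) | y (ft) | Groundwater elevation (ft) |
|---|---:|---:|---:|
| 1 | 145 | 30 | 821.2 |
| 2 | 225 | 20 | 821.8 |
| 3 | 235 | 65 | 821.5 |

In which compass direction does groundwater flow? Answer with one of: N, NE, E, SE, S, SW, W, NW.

NW

Differences from 1: to 2 (Δx, Δy, Δh) = (80, -10, +0.6); to 3 = (90, 35, +0.3).
Solve a·Δx + b·Δy = Δh: det = 80·35 − 90·(-10) = 3700.
∂h/∂x = [(+0.6)·35 − (+0.3)·(-10)] / 3700 = +0.006486
∂h/∂y = [80·(+0.3) − 90·(+0.6)] / 3700 = -0.008108
Flow = −∇h = (-0.006486 east, +0.008108 north), which points northwest.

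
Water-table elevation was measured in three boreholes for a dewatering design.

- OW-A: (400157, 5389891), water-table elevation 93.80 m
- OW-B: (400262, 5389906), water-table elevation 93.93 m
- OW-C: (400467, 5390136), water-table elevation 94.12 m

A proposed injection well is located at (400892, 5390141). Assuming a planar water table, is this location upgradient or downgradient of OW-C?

upgradient

Taking OW-A as reference: OW-B−OW-A = (105, 15, +0.13); OW-C−OW-A = (310, 245, +0.32).
Determinant of the coordinate differences = 105·245 − 310·15 = 21075.
∂h/∂x = [(+0.13)·245 − (+0.32)·15] / 21075 = +0.001284
∂h/∂y = [105·(+0.32) − 310·(+0.13)] / 21075 = -0.0003179
Head at (400892, 5390141) = 93.80 + (+0.001284)·(735) + (-0.0003179)·(250) = 94.66 m.
That is higher than the 94.12 m at OW-C, so the point is upgradient.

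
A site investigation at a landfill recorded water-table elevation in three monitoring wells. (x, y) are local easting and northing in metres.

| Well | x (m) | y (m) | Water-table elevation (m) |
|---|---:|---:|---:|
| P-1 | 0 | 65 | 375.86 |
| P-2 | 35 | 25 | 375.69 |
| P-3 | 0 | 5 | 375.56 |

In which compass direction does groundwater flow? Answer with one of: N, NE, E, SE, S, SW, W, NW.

Three-point gradient (reference P-1): Δ to P-2 = (35, -40, -0.17), Δ to P-3 = (0, -60, -0.30).
∂h/∂x = +0.0008571, ∂h/∂y = +0.005000 (det = -2100).
Flow = −∇h = (-0.0008571 east, -0.005000 north), which points south.

S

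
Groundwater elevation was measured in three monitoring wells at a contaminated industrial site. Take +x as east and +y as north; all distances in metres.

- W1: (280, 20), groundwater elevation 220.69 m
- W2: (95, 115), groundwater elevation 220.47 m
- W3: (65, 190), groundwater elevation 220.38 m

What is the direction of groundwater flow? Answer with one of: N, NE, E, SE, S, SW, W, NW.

With h = a·x + b·y + c and W1 as origin, the differences give:
  (-185)·a + 95·b = -0.22
  (-215)·a + 170·b = -0.31
Eliminate b (×170 and ×95, subtract): -11025·a = -7.950 → a = ∂h/∂x = +0.0007211
Back-substitute: b = ∂h/∂y = -0.0009116.
Flow = −∇h = (-0.0007211 east, +0.0009116 north), which points northwest.

NW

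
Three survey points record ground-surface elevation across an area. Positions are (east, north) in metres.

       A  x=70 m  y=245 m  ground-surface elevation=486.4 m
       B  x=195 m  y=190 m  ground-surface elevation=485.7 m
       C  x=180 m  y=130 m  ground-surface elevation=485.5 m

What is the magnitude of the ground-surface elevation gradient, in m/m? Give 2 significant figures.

0.0057 m/m

Differences from A: to B (Δx, Δy, Δh) = (125, -55, -0.7); to C = (110, -115, -0.9).
Determinant of the coordinate differences = 125·(-115) − 110·(-55) = -8325.
∂z/∂x = [(-0.7)·(-115) − (-0.9)·(-55)] / -8325 = -0.003724
∂z/∂y = [125·(-0.9) − 110·(-0.7)] / -8325 = +0.004264
|∇f| = √(-0.003724² + 0.004264²) = 0.005661 m/m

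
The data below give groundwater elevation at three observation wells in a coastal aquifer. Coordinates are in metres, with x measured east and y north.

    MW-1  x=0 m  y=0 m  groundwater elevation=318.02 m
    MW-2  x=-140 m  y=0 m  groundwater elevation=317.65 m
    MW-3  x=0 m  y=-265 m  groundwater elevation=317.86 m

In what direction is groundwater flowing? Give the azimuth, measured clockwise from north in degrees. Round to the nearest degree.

257°

∂h/∂x = (317.65 − 318.02) / (-140 − 0) = +0.002643
∂h/∂y = (317.86 − 318.02) / (-265 − 0) = +0.0006038
Flow direction (−∇h) has components (-0.002643 E, -0.0006038 N).
Azimuth = atan2(E, N) = atan2(-0.002643, -0.0006038) = 257.1° ≈ 257°.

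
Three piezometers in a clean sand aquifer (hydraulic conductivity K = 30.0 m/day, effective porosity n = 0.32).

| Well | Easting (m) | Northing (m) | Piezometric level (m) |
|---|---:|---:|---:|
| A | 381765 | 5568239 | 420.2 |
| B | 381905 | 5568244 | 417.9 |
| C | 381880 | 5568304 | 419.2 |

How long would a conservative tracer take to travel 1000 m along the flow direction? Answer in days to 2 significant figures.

480 days

Three-point gradient (reference A): Δ to B = (140, 5, -2.3), Δ to C = (115, 65, -1.0).
∂h/∂x = -0.01695, ∂h/∂y = +0.01460 (det = 8525).
|∇h| = √(-0.01695² + 0.01460²) = 0.02237
Seepage velocity v = K·i/n = 30.0 × 0.02237 / 0.32 = 2.097 m/day.
t = 1000 / 2.097 = 476.9 days.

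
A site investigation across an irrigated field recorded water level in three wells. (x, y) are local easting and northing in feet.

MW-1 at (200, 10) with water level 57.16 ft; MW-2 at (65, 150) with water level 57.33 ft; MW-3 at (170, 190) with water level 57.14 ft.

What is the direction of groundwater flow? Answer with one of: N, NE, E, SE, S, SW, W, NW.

E

Three-point gradient (reference MW-1): Δ to MW-2 = (-135, 140, +0.17), Δ to MW-3 = (-30, 180, -0.02).
∂h/∂x = -0.001662, ∂h/∂y = -0.0003881 (det = -20100).
Flow = −∇h = (+0.001662 east, +0.0003881 north), which points east.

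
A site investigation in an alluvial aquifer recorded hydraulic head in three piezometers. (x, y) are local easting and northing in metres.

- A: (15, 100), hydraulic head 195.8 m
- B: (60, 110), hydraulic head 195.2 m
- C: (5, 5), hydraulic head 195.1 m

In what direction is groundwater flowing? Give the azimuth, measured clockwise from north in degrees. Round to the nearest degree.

With h = a·x + b·y + c and A as origin, the differences give:
  45·a + 10·b = -0.6
  (-10)·a + (-95)·b = -0.7
Eliminate b (×(-95) and ×10, subtract): -4175·a = 64.00 → a = ∂h/∂x = -0.01533
Back-substitute: b = ∂h/∂y = +0.008982.
Flow direction (−∇h) has components (+0.01533 E, -0.008982 N).
Azimuth = atan2(E, N) = atan2(+0.01533, -0.008982) = 120.4° ≈ 120°.

120°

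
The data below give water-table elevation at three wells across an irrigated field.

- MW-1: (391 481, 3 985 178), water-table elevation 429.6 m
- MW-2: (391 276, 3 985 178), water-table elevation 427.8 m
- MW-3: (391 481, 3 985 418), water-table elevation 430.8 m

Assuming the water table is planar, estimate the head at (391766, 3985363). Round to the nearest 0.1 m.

∂h/∂x = (427.8 − 429.6) / (391276 − 391481) = +0.008780
∂h/∂y = (430.8 − 429.6) / (3985418 − 3985178) = +0.005000
h(391766, 3985363) = 429.6 + (+0.008780)·(285) + (+0.005000)·(185) = 429.6 +2.502 +0.925 = 433.027 m.

433.0 m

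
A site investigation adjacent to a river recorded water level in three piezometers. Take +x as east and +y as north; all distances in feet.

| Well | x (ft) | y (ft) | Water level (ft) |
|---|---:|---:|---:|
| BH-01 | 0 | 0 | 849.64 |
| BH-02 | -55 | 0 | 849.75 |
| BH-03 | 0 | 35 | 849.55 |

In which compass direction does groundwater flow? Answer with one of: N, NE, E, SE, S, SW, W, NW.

NE

∂h/∂x = (849.75 − 849.64) / (-55 − 0) = -0.002000
∂h/∂y = (849.55 − 849.64) / (35 − 0) = -0.002571
Flow = −∇h = (+0.002000 east, +0.002571 north), which points northeast.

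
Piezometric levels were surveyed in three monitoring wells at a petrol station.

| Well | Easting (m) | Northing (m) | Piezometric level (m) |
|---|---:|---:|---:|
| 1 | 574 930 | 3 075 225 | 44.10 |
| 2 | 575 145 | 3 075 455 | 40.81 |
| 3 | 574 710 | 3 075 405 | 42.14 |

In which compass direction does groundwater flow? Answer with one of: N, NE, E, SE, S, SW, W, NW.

With h = a·x + b·y + c and 1 as origin, the differences give:
  215·a + 230·b = -3.29
  (-220)·a + 180·b = -1.96
Eliminate b (×180 and ×230, subtract): 89300·a = -141.400 → a = ∂h/∂x = -0.001583
Back-substitute: b = ∂h/∂y = -0.01282.
Flow = −∇h = (+0.001583 east, +0.01282 north), which points north.

N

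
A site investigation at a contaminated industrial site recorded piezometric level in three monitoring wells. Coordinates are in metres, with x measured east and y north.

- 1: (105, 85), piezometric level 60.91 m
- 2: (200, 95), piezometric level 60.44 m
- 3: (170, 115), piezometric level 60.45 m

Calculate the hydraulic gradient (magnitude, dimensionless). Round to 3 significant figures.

With h = a·x + b·y + c and 1 as origin, the differences give:
  95·a + 10·b = -0.47
  65·a + 30·b = -0.46
Eliminate b (×30 and ×10, subtract): 2200·a = -9.500 → a = ∂h/∂x = -0.004318
Back-substitute: b = ∂h/∂y = -0.005977.
|∇h| = √(-0.004318² + -0.005977²) = 0.007374

0.00737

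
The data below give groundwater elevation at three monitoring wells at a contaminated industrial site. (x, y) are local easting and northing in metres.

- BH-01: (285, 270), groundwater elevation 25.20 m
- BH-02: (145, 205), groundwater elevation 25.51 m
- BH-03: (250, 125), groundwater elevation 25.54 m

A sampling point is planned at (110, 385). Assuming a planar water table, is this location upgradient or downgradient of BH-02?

Taking BH-01 as reference: BH-02−BH-01 = (-140, -65, +0.31); BH-03−BH-01 = (-35, -145, +0.34).
Solve a·Δx + b·Δy = Δh: det = (-140)·(-145) − (-35)·(-65) = 18025.
∂h/∂x = [(+0.31)·(-145) − (+0.34)·(-65)] / 18025 = -0.001268
∂h/∂y = [(-140)·(+0.34) − (-35)·(+0.31)] / 18025 = -0.002039
Head at (110, 385) = 25.20 + (-0.001268)·(-175) + (-0.002039)·(115) = 25.19 m.
That is lower than the 25.51 m at BH-02, so the point is downgradient.

downgradient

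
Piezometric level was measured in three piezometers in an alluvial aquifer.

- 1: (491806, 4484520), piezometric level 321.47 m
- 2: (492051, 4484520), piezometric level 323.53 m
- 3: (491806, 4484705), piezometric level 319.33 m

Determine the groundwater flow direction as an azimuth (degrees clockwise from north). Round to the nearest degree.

324°

∂h/∂x = (323.53 − 321.47) / (492051 − 491806) = +0.008408
∂h/∂y = (319.33 − 321.47) / (4484705 − 4484520) = -0.01157
Flow direction (−∇h) has components (-0.008408 E, +0.01157 N).
Azimuth = atan2(E, N) = atan2(-0.008408, +0.01157) = 324.0° ≈ 324°.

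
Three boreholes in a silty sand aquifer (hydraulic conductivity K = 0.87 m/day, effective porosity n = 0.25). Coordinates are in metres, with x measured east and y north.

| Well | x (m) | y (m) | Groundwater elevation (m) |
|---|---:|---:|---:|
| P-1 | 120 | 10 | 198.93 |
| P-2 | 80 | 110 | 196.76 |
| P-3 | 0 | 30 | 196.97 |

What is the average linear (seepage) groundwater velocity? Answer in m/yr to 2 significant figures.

27 m/yr

Differences from P-1: to P-2 (Δx, Δy, Δh) = (-40, 100, -2.17); to P-3 = (-120, 20, -1.96).
Determinant of the coordinate differences = (-40)·20 − (-120)·100 = 11200.
∂h/∂x = [(-2.17)·20 − (-1.96)·100] / 11200 = +0.01363
∂h/∂y = [(-40)·(-1.96) − (-120)·(-2.17)] / 11200 = -0.01625
|∇h| = √(0.01363² + -0.01625²) = 0.02121
Seepage velocity v = K·i/n = 0.87 × 0.02121 / 0.25 = 0.07381 m/day = 26.96 m/yr.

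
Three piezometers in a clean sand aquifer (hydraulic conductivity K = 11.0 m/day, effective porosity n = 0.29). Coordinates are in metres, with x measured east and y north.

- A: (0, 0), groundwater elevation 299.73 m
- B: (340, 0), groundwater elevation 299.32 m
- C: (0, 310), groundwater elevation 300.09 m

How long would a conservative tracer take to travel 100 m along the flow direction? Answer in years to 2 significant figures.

4.3 years

∂h/∂x = (299.32 − 299.73) / (340 − 0) = -0.001206
∂h/∂y = (300.09 − 299.73) / (310 − 0) = +0.001161
|∇h| = √(-0.001206² + 0.001161²) = 0.001674
Seepage velocity v = K·i/n = 11.0 × 0.001674 / 0.29 = 0.0635 m/day.
t = 100 / 0.0635 = 1575 days = 4.31 years.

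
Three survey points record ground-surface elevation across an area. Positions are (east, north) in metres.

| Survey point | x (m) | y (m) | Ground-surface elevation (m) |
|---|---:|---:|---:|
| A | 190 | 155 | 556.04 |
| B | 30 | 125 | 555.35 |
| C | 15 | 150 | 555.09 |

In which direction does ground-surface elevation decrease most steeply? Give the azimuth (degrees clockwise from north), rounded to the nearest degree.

With z = a·x + b·y + c and A as origin, the differences give:
  (-160)·a + (-30)·b = -0.69
  (-175)·a + (-5)·b = -0.95
Eliminate b (×(-5) and ×(-30), subtract): -4450·a = -25.050 → a = ∂z/∂x = +0.005629
Back-substitute: b = ∂z/∂y = -0.007022.
Steepest decrease is along −∇f: components (-0.005629 E, +0.007022 N).
Azimuth = atan2(-0.005629, +0.007022) = 321.3° ≈ 321°.

321°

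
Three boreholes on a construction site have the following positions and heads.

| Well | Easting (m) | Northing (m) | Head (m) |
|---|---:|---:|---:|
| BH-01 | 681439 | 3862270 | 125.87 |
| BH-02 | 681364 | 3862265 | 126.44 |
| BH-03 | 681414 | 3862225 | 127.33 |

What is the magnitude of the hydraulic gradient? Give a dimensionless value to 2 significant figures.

Three-point gradient (reference BH-01): Δ to BH-02 = (-75, -5, +0.57), Δ to BH-03 = (-25, -45, +1.46).
∂h/∂x = -0.005646, ∂h/∂y = -0.02931 (det = 3250).
|∇h| = √(-0.005646² + -0.02931²) = 0.02985

0.030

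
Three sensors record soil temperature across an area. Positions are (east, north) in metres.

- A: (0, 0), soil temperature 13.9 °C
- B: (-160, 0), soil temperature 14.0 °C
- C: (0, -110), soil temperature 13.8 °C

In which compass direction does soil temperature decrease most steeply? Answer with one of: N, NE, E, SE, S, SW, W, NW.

∂T/∂x = (14.0 − 13.9) / (-160 − 0) = -0.0006250
∂T/∂y = (13.8 − 13.9) / (-110 − 0) = +0.0009091
Steepest decrease is along −∇f = (+0.0006250 E, -0.0009091 N) → southeast.

SE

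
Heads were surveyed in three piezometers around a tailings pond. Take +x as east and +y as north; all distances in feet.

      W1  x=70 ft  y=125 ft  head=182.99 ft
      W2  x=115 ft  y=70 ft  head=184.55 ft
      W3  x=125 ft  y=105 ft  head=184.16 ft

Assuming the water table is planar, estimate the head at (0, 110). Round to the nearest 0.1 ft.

Taking W1 as reference: W2−W1 = (45, -55, +1.56); W3−W1 = (55, -20, +1.17).
Determinant of the coordinate differences = 45·(-20) − 55·(-55) = 2125.
∂h/∂x = [(+1.56)·(-20) − (+1.17)·(-55)] / 2125 = +0.01560
∂h/∂y = [45·(+1.17) − 55·(+1.56)] / 2125 = -0.01560
h(0, 110) = 182.99 + (+0.01560)·(-70) + (-0.01560)·(-15) = 182.99 -1.092 +0.234 = 182.132 ft.

182.1 ft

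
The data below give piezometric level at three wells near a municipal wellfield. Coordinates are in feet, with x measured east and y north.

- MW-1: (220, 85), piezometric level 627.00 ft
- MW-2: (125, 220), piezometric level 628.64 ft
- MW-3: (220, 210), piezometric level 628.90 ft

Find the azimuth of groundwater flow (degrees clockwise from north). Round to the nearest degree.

With h = a·x + b·y + c and MW-1 as origin, the differences give:
  (-95)·a + 135·b = +1.64
  0·a + 125·b = +1.90
Eliminate b (×125 and ×135, subtract): -11875·a = -51.500 → a = ∂h/∂x = +0.004337
Back-substitute: b = ∂h/∂y = +0.01520.
Flow direction (−∇h) has components (-0.004337 E, -0.01520 N).
Azimuth = atan2(E, N) = atan2(-0.004337, -0.01520) = 195.9° ≈ 196°.

196°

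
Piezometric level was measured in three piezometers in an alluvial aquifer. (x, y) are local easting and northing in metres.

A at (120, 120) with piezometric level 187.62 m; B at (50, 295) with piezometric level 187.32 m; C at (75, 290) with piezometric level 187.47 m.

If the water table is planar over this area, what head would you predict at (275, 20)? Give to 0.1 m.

188.5 m

Three-point gradient (reference A): Δ to B = (-70, 175, -0.30), Δ to C = (-45, 170, -0.15).
∂h/∂x = +0.006149, ∂h/∂y = +0.0007453 (det = -4025).
h(275, 20) = 187.62 + (+0.006149)·(155) + (+0.0007453)·(-100) = 187.62 +0.953 -0.075 = 188.499 m.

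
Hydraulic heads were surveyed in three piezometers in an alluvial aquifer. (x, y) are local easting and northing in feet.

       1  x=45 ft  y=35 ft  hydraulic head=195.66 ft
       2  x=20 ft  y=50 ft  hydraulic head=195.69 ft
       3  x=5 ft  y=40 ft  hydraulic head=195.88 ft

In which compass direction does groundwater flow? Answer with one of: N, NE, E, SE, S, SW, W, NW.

Three-point gradient (reference 1): Δ to 2 = (-25, 15, +0.03), Δ to 3 = (-40, 5, +0.22).
∂h/∂x = -0.006632, ∂h/∂y = -0.009053 (det = 475).
Flow = −∇h = (+0.006632 east, +0.009053 north), which points northeast.

NE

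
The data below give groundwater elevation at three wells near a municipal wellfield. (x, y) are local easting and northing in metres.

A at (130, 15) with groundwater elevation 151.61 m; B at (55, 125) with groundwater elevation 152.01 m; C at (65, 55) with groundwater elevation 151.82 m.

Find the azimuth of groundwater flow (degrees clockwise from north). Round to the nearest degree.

145°

Differences from A: to B (Δx, Δy, Δh) = (-75, 110, +0.40); to C = (-65, 40, +0.21).
Solve a·Δx + b·Δy = Δh: det = (-75)·40 − (-65)·110 = 4150.
∂h/∂x = [(+0.40)·40 − (+0.21)·110] / 4150 = -0.001711
∂h/∂y = [(-75)·(+0.21) − (-65)·(+0.40)] / 4150 = +0.002470
Flow direction (−∇h) has components (+0.001711 E, -0.002470 N).
Azimuth = atan2(E, N) = atan2(+0.001711, -0.002470) = 145.3° ≈ 145°.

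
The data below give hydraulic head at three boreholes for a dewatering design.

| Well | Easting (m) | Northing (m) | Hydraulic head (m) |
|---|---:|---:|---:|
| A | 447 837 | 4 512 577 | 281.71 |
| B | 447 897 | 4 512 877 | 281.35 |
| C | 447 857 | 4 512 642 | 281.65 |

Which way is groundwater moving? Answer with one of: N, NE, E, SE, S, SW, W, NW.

Differences from A: to B (Δx, Δy, Δh) = (60, 300, -0.36); to C = (20, 65, -0.06).
Determinant of the coordinate differences = 60·65 − 20·300 = -2100.
∂h/∂x = [(-0.36)·65 − (-0.06)·300] / -2100 = +0.002571
∂h/∂y = [60·(-0.06) − 20·(-0.36)] / -2100 = -0.001714
Flow = −∇h = (-0.002571 east, +0.001714 north), which points northwest.

NW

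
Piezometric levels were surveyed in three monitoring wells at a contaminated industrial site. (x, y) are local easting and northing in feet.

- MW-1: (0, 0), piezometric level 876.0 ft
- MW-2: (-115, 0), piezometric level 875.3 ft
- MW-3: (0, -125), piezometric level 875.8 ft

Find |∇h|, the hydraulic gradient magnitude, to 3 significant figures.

0.00629

∂h/∂x = (875.3 − 876.0) / (-115 − 0) = +0.006087
∂h/∂y = (875.8 − 876.0) / (-125 − 0) = +0.001600
|∇h| = √(0.006087² + 0.001600²) = 0.006294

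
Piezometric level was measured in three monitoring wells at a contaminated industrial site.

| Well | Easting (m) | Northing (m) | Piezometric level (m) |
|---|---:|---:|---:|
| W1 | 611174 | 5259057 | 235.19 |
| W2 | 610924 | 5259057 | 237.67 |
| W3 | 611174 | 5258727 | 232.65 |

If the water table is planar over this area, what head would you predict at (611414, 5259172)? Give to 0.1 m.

233.7 m

∂h/∂x = (237.67 − 235.19) / (610924 − 611174) = -0.009920
∂h/∂y = (232.65 − 235.19) / (5258727 − 5259057) = +0.007697
h(611414, 5259172) = 235.19 + (-0.009920)·(240) + (+0.007697)·(115) = 235.19 -2.381 +0.885 = 233.694 m.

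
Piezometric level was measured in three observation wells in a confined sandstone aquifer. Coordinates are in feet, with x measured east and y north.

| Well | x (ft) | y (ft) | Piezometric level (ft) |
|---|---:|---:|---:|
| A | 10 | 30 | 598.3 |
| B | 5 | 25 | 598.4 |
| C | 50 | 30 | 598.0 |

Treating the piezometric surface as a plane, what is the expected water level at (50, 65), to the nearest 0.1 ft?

Differences from A: to B (Δx, Δy, Δh) = (-5, -5, +0.1); to C = (40, 0, -0.3).
Determinant of the coordinate differences = (-5)·0 − 40·(-5) = 200.
∂h/∂x = [(+0.1)·0 − (-0.3)·(-5)] / 200 = -0.007500
∂h/∂y = [(-5)·(-0.3) − 40·(+0.1)] / 200 = -0.01250
h(50, 65) = 598.3 + (-0.007500)·(40) + (-0.01250)·(35) = 598.3 -0.300 -0.438 = 597.562 ft.

597.6 ft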